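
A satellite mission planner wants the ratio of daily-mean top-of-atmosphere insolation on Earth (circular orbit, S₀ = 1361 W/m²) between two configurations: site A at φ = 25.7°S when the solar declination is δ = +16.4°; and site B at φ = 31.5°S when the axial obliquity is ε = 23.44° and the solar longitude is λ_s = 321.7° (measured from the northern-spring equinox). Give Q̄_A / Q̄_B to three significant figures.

Q̄_A / Q̄_B ≈ 0.655

— Configuration A (φ=-25.7°):
cos H₀ = −tan(-25.7°) tan(+16.400°) = 0.1416, H₀ = 1.4287 rad.
Bracket: H₀ sin φ sin δ + cos φ cos δ sin H₀ = 1.4287×-0.43366×0.28234 + 0.90108×0.95931×0.98992 = -0.174929 + 0.855702 = 0.680773.
Q̄ = (S₀/π) × [bracket] = (1361/π) × 0.680773 = 294.92 W/m².
— Configuration B (φ=-31.5°):
Solar declination: sin δ = sin ε · sin λ_s = sin 23.44° × sin 321.7° = -0.24654, so δ = -14.273°.
cos H₀ = −tan(-31.5°) tan(-14.273°) = -0.1559, H₀ = 1.7273 rad.
Bracket: H₀ sin φ sin δ + cos φ cos δ sin H₀ = 1.7273×-0.52250×-0.24654 + 0.85264×0.96913×0.98777 = 0.222506 + 0.816213 = 1.038719.
Q̄ = (S₀/π) × [bracket] = (1361/π) × 1.038719 = 449.99 W/m².
Ratio Q̄_A / Q̄_B = 294.92 / 449.99 = 0.6554.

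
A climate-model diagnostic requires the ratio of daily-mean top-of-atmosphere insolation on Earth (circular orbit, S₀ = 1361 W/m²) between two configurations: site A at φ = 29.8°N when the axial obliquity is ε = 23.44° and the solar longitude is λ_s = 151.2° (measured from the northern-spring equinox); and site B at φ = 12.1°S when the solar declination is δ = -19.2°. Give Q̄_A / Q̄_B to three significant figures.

— Configuration A (φ=+29.8°):
Solar declination: sin δ = sin ε · sin λ_s = sin 23.44° × sin 151.2° = 0.19164, so δ = +11.048°.
cos H₀ = −tan(+29.8°) tan(+11.048°) = -0.1118, H₀ = 1.6829 rad.
Bracket: H₀ sin φ sin δ + cos φ cos δ sin H₀ = 1.6829×0.49697×0.19164 + 0.86777×0.98147×0.99373 = 0.160278 + 0.846350 = 1.006628.
Q̄ = (S₀/π) × [bracket] = (1361/π) × 1.006628 = 436.09 W/m².
— Configuration B (φ=-12.1°):
cos H₀ = −tan(-12.1°) tan(-19.200°) = -0.0747, H₀ = 1.6455 rad.
Bracket: H₀ sin φ sin δ + cos φ cos δ sin H₀ = 1.6455×-0.20962×-0.32887 + 0.97778×0.94438×0.99721 = 0.113437 + 0.920820 = 1.034257.
Q̄ = (S₀/π) × [bracket] = (1361/π) × 1.034257 = 448.06 W/m².
Ratio Q̄_A / Q̄_B = 436.09 / 448.06 = 0.9733.

Q̄_A / Q̄_B ≈ 0.973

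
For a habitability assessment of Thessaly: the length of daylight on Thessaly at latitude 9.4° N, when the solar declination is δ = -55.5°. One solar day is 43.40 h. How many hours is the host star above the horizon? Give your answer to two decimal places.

cos h₀ = −tan ϕ · tan δ = −tan(+9.4°) × tan(-55.500°) = 0.2409, so h₀ = 1.3275 rad = 76.06°.
Daylight = 2h₀/(2π) × 43.40 h = (1.3275/π) × 43.40 = 18.34 h.

18.34 h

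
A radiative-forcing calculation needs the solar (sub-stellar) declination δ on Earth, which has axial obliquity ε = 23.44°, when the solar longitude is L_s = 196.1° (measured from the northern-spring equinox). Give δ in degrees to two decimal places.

δ = -6.33°

sin δ = sin ε · sin L_s = sin 23.44° × sin 196.1° = -0.110313.
δ = arcsin(-0.110313) = -6.33°.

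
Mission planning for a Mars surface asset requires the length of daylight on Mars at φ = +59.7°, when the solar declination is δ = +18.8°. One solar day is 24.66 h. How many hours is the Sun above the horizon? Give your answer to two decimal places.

cos H₀ = −tan φ · tan δ = −tan(+59.7°) × tan(+18.800°) = -0.5826, so H₀ = 2.1927 rad = 125.63°.
Daylight = 2H₀/(2π) × 24.66 h = (2.1927/π) × 24.66 = 17.21 h.

17.21 h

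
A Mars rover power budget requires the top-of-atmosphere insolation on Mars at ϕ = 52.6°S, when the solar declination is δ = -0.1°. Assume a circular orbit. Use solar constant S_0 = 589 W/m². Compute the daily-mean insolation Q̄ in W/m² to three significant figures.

cos h₀ = −tan(-52.6°) tan(-0.100°) = -0.0023, h₀ = 1.5731 rad.
Bracket: h₀ sin ϕ sin δ + cos ϕ cos δ sin h₀ = 1.5731×-0.79441×-0.00175 + 0.60738×1.00000×1.00000 = 0.002187 + 0.607380 = 0.609567.
Q̄ = (S_0/π) × [bracket] = (589/π) × 0.609567 = 114.3 W/m².

Q̄ ≈ 114 W/m²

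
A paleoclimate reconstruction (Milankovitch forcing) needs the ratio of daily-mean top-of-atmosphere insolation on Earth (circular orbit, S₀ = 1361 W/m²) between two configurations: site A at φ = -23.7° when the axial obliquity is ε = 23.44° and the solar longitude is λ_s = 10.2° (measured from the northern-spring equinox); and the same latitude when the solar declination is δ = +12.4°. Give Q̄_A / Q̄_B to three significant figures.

Q̄_A / Q̄_B ≈ 1.14

— Configuration A (φ=-23.7°):
Solar declination: sin δ = sin ε · sin λ_s = sin 23.44° × sin 10.2° = 0.07044, so δ = +4.039°.
cos H₀ = −tan(-23.7°) tan(+4.039°) = 0.0310, H₀ = 1.5398 rad.
Bracket: H₀ sin φ sin δ + cos φ cos δ sin H₀ = 1.5398×-0.40195×0.07044 + 0.91566×0.99752×0.99952 = -0.043597 + 0.912951 = 0.869354.
Q̄ = (S₀/π) × [bracket] = (1361/π) × 0.869354 = 376.62 W/m².
— Configuration B (φ=-23.7°):
cos H₀ = −tan(-23.7°) tan(+12.400°) = 0.0965, H₀ = 1.4741 rad.
Bracket: H₀ sin φ sin δ + cos φ cos δ sin H₀ = 1.4741×-0.40195×0.21474 + 0.91566×0.97667×0.99533 = -0.127237 + 0.890121 = 0.762884.
Q̄ = (S₀/π) × [bracket] = (1361/π) × 0.762884 = 330.50 W/m².
Ratio Q̄_A / Q̄_B = 376.62 / 330.50 = 1.140.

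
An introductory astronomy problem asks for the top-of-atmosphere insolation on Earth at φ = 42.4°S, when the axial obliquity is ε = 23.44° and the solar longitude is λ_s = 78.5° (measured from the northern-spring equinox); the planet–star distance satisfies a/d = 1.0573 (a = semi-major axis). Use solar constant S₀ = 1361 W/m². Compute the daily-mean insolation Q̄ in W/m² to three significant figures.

Solar declination: sin δ = sin ε · sin λ_s = sin 23.44° × sin 78.5° = 0.38980, so δ = +22.942°.
cos H₀ = −tan(-42.4°) tan(+22.942°) = 0.3865, H₀ = 1.1739 rad.
Bracket: H₀ sin φ sin δ + cos φ cos δ sin H₀ = 1.1739×-0.67430×0.38980 + 0.73846×0.92090×0.92228 = -0.308550 + 0.627194 = 0.318644.
Inverse-square distance factor (a/d)² = 1.0573² = 1.117883.
Q̄ = (S₀/π) × 1.117883 × [bracket] = (1361/π) × 1.117883 × 0.318644 = 154.3 W/m².

Q̄ ≈ 154 W/m²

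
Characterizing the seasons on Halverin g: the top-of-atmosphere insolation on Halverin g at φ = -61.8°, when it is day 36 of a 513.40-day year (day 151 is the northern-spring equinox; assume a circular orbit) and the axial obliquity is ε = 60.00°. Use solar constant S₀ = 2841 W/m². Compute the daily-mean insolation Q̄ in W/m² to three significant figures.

Q̄ ≈ 2.14e+03 W/m²

Solar longitude: λ_s = 360° × (36 − 151)/513.40 = -80.639°, i.e. -80.639° + 360° = 279.361°.
sin δ = sin 60.00° × sin 279.361° = -0.85449, so δ = -58.704°.
cos H₀ = −tan(-61.8°) tan(-58.704°) = -3.0678 ≤ −1 ⇒ polar day, H₀ = π.
Bracket: H₀ sin φ sin δ + cos φ cos δ sin H₀ = 3.1416×-0.88130×-0.85449 + 0.47255×0.51946×0.00000 = 2.365820 + 0.000000 = 2.365820.
Q̄ = (S₀/π) × [bracket] = (2841/π) × 2.365820 = 2139 W/m².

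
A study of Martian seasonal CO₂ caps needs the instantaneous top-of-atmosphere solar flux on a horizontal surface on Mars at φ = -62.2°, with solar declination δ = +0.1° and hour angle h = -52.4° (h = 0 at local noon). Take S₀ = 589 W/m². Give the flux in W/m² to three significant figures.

167 W/m²

cos θ_z = sin φ sin δ + cos φ cos δ cos h = -0.001544 + 0.284563 = 0.283019.
Flux = S₀ · cos θ_z = 589 × 0.283019 = 166.7 W/m².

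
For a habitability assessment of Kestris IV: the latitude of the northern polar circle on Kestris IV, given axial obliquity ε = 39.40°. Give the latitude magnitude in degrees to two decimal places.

The polar circle is the lowest latitude that experiences at least one full rotation of continuous daylight at the northern-summer solstice; it lies at |ϕ| = 90° − ε = 90° − 39.40° = 50.60°.

50.60°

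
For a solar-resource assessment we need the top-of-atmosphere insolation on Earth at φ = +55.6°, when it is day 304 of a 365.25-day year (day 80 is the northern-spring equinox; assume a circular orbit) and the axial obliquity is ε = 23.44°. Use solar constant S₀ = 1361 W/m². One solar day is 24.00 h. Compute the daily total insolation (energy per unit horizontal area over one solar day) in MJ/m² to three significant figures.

Solar longitude: λ_s = 360° × (304 − 80)/365.25 = 220.780°.
sin δ = sin 23.44° × sin 220.780° = -0.25982, so δ = -15.059°.
cos H₀ = −tan(+55.6°) tan(-15.059°) = 0.3930, H₀ = 1.1670 rad.
Bracket: H₀ sin φ sin δ + cos φ cos δ sin H₀ = 1.1670×0.82511×-0.25982 + 0.56497×0.96566×0.91956 = -0.250182 + 0.501683 = 0.251501.
Q̄ = (S₀/π) × [bracket] = (1361/π) × 0.251501 = 108.96 W/m².
Daily total = Q̄ × 24.00 h × 3600 s/h = 108.96 × 24.00 × 3600 / 10⁶ = 9.414 MJ/m².

9.41 MJ/m²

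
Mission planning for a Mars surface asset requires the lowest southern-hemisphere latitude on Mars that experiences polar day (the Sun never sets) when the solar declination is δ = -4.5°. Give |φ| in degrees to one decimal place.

|φ| = 85.5°

Polar day requires cos H₀ = −tan φ tan δ ≤ −1, i.e. tan φ tan δ ≥ 1.
The boundary is |tan φ| · |tan δ| = 1, so |φ| = 90° − |δ| = 90° − 4.5° = 85.5° in the southern hemisphere.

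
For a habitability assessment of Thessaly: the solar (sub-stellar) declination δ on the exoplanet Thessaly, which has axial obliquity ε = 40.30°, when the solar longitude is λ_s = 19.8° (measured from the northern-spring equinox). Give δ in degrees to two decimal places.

sin δ = sin ε · sin λ_s = sin 40.30° × sin 19.8° = 0.219092.
δ = arcsin(0.219092) = +12.66°.

δ = +12.66°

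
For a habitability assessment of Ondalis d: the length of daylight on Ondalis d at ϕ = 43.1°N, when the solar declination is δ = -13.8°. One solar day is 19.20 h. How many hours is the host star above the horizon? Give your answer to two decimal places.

cos h₀ = −tan ϕ · tan δ = −tan(+43.1°) × tan(-13.800°) = 0.2299, so h₀ = 1.3389 rad = 76.71°.
Daylight = 2h₀/(2π) × 19.20 h = (1.3389/π) × 19.20 = 8.18 h.

8.18 h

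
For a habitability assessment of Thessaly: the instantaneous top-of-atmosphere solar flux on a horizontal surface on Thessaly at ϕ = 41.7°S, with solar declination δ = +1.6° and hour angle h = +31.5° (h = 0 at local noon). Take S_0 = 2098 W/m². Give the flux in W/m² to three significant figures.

cos θ_z = sin ϕ sin δ + cos ϕ cos δ cos h = -0.018574 + 0.636365 = 0.617791.
Flux = S_0 · cos θ_z = 2098 × 0.617791 = 1296 W/m².

1.30e+03 W/m²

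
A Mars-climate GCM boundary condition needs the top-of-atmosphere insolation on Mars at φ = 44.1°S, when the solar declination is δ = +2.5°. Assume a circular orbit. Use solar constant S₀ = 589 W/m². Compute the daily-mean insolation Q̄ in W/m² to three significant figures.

cos H₀ = −tan(-44.1°) tan(+2.500°) = 0.0423, H₀ = 1.5285 rad.
Bracket: H₀ sin φ sin δ + cos φ cos δ sin H₀ = 1.5285×-0.69591×0.04362 + 0.71813×0.99905×0.99910 = -0.046399 + 0.716802 = 0.670403.
Q̄ = (S₀/π) × [bracket] = (589/π) × 0.670403 = 125.7 W/m².

Q̄ ≈ 126 W/m²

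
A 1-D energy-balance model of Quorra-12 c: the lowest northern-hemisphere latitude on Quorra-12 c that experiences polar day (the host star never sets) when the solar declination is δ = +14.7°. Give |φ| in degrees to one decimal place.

Polar day requires cos H₀ = −tan φ tan δ ≤ −1, i.e. tan φ tan δ ≥ 1.
The boundary is |tan φ| · |tan δ| = 1, so |φ| = 90° − |δ| = 90° − 14.7° = 75.3° in the northern hemisphere.

|φ| = 75.3°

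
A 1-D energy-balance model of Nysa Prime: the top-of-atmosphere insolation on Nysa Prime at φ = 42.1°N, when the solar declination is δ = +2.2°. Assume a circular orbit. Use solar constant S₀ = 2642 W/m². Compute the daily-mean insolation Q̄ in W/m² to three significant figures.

Q̄ ≈ 658 W/m²

cos H₀ = −tan(+42.1°) tan(+2.200°) = -0.0347, H₀ = 1.6055 rad.
Bracket: H₀ sin φ sin δ + cos φ cos δ sin H₀ = 1.6055×0.67043×0.03839 + 0.74198×0.99926×0.99940 = 0.041322 + 0.740986 = 0.782308.
Q̄ = (S₀/π) × [bracket] = (2642/π) × 0.782308 = 657.9 W/m².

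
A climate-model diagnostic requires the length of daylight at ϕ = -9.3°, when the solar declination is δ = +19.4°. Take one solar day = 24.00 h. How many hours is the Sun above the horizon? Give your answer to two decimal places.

cos h₀ = −tan ϕ · tan δ = −tan(-9.3°) × tan(+19.400°) = 0.0577, so h₀ = 1.5131 rad = 86.69°.
Daylight = 2h₀/(2π) × 24.00 h = (1.5131/π) × 24.00 = 11.56 h.

11.56 h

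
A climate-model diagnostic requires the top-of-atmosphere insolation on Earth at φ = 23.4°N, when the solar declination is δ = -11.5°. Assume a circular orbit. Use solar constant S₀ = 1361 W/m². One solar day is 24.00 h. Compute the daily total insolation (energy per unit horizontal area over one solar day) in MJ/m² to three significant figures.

cos H₀ = −tan(+23.4°) tan(-11.500°) = 0.0880, H₀ = 1.4826 rad.
Bracket: H₀ sin φ sin δ + cos φ cos δ sin H₀ = 1.4826×0.39715×-0.19937 + 0.91775×0.97992×0.99612 = -0.117392 + 0.895832 = 0.778440.
Q̄ = (S₀/π) × [bracket] = (1361/π) × 0.778440 = 337.24 W/m².
Daily total = Q̄ × 24.00 h × 3600 s/h = 337.24 × 24.00 × 3600 / 10⁶ = 29.14 MJ/m².

29.1 MJ/m²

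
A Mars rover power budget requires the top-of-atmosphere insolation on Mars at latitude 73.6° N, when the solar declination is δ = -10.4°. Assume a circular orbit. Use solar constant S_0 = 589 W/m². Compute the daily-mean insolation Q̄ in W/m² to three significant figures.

cos h₀ = −tan(+73.6°) tan(-10.400°) = 0.6236, h₀ = 0.8975 rad.
Bracket: h₀ sin ϕ sin δ + cos ϕ cos δ sin h₀ = 0.8975×0.95931×-0.18052 + 0.28234×0.98357×0.78175 = -0.155424 + 0.217093 = 0.061669.
Q̄ = (S_0/π) × [bracket] = (589/π) × 0.061669 = 11.56 W/m².

Q̄ ≈ 11.6 W/m²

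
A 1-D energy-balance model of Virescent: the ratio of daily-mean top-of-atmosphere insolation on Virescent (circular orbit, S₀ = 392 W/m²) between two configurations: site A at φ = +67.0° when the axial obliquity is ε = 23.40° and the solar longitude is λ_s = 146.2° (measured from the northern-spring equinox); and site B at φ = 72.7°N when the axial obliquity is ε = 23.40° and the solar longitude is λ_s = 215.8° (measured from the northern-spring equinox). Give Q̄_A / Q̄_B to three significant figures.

— Configuration A (φ=+67.0°):
Solar declination: sin δ = sin ε · sin λ_s = sin 23.40° × sin 146.2° = 0.22093, so δ = +12.764°.
cos H₀ = −tan(+67.0°) tan(+12.764°) = -0.5337, H₀ = 2.1337 rad.
Bracket: H₀ sin φ sin δ + cos φ cos δ sin H₀ = 2.1337×0.92050×0.22093 + 0.39073×0.97529×0.84569 = 0.433922 + 0.322271 = 0.756193.
Q̄ = (S₀/π) × [bracket] = (392/π) × 0.756193 = 94.356 W/m².
— Configuration B (φ=+72.7°):
Solar declination: sin δ = sin ε · sin λ_s = sin 23.40° × sin 215.8° = -0.23231, so δ = -13.433°.
cos H₀ = −tan(+72.7°) tan(-13.433°) = 0.7669, H₀ = 0.6969 rad.
Bracket: H₀ sin φ sin δ + cos φ cos δ sin H₀ = 0.6969×0.95476×-0.23231 + 0.29737×0.97264×0.64182 = -0.154573 + 0.185636 = 0.031063.
Q̄ = (S₀/π) × [bracket] = (392/π) × 0.031063 = 3.8760 W/m².
Ratio Q̄_A / Q̄_B = 94.356 / 3.8760 = 24.34.

Q̄_A / Q̄_B ≈ 24.3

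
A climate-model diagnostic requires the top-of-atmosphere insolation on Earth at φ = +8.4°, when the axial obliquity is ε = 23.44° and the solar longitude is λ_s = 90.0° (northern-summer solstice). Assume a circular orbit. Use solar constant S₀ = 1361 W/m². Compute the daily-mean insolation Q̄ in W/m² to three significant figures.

Q̄ ≈ 434 W/m²

Solar declination: sin δ = sin ε · sin λ_s = sin 23.44° × sin 90.0° = 0.39779, so δ = +23.440°.
cos H₀ = −tan(+8.4°) tan(+23.440°) = -0.0640, H₀ = 1.6349 rad.
Bracket: H₀ sin φ sin δ + cos φ cos δ sin H₀ = 1.6349×0.14608×0.39779 + 0.98927×0.91748×0.99795 = 0.095003 + 0.905775 = 1.000778.
Q̄ = (S₀/π) × [bracket] = (1361/π) × 1.000778 = 433.6 W/m².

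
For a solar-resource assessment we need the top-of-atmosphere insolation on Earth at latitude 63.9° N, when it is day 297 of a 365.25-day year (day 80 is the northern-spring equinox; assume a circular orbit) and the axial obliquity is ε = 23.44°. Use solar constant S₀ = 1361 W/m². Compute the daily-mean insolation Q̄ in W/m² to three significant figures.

Solar longitude: λ_s = 360° × (297 − 80)/365.25 = 213.881°.
sin δ = sin 23.44° × sin 213.881° = -0.22175, so δ = -12.812°.
cos H₀ = −tan(+63.9°) tan(-12.812°) = 0.4642, H₀ = 1.0880 rad.
Bracket: H₀ sin φ sin δ + cos φ cos δ sin H₀ = 1.0880×0.89803×-0.22175 + 0.43994×0.97510×0.88572 = -0.216662 + 0.379961 = 0.163299.
Q̄ = (S₀/π) × [bracket] = (1361/π) × 0.163299 = 70.74 W/m².

Q̄ ≈ 70.7 W/m²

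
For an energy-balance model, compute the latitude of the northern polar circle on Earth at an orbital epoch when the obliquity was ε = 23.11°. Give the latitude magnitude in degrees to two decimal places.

66.89°

The polar circle is the lowest latitude that experiences at least one full rotation of continuous daylight at the northern-summer solstice; it lies at |φ| = 90° − ε = 90° − 23.11° = 66.89°.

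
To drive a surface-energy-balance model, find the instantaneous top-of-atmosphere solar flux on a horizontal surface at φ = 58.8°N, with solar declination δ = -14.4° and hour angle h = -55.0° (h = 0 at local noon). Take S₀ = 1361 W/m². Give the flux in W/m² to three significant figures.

cos θ_z = sin φ sin δ + cos φ cos δ cos h = -0.212720 + 0.287793 = 0.075073.
Flux = S₀ · cos θ_z = 1361 × 0.075073 = 102.2 W/m².

102 W/m²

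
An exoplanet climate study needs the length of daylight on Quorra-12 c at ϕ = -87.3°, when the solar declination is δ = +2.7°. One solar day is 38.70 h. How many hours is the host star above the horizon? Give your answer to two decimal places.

cos h₀ = −tan ϕ · tan δ = −tan(-87.3°) × tan(+2.700°) = 1.0000, so h₀ = 0.0000 rad = 0.00°.
Daylight = 2h₀/(2π) × 38.70 h = (0.0000/π) × 38.70 = 0.00 h.

0.00 h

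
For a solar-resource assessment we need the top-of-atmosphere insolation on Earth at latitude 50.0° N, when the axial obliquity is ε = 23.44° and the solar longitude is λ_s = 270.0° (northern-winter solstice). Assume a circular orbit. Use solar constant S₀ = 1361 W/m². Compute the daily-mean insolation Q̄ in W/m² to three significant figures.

Solar declination: sin δ = sin ε · sin λ_s = sin 23.44° × sin 270.0° = -0.39779, so δ = -23.440°.
cos H₀ = −tan(+50.0°) tan(-23.440°) = 0.5167, H₀ = 1.0278 rad.
Bracket: H₀ sin φ sin δ + cos φ cos δ sin H₀ = 1.0278×0.76604×-0.39779 + 0.64279×0.91748×0.85616 = -0.313194 + 0.504918 = 0.191724.
Q̄ = (S₀/π) × [bracket] = (1361/π) × 0.191724 = 83.06 W/m².

Q̄ ≈ 83.1 W/m²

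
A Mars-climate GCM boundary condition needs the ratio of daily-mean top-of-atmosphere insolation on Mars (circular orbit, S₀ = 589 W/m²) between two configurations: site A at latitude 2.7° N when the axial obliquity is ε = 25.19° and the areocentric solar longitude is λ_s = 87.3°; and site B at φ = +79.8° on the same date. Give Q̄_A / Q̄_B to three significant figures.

Q̄_A / Q̄_B ≈ 0.712

— Configuration A (φ=+2.7°):
sin δ = sin 25.19° × sin 87.3° = 0.42515, so δ = +25.160°.
cos H₀ = −tan(+2.7°) tan(+25.160°) = -0.0222, H₀ = 1.5929 rad.
Bracket: H₀ sin φ sin δ + cos φ cos δ sin H₀ = 1.5929×0.04711×0.42515 + 0.99889×0.90512×0.99975 = 0.031904 + 0.903889 = 0.935793.
Q̄ = (S₀/π) × [bracket] = (589/π) × 0.935793 = 175.45 W/m².
— Configuration B (φ=+79.8°):
cos H₀ = −tan(+79.8°) tan(+25.160°) = -2.6106 ≤ −1 ⇒ polar day, H₀ = π.
Bracket: H₀ sin φ sin δ + cos φ cos δ sin H₀ = 3.1416×0.98420×0.42515 + 0.17708×0.90512×0.00000 = 1.314548 + 0.000000 = 1.314548.
Q̄ = (S₀/π) × [bracket] = (589/π) × 1.314548 = 246.46 W/m².
Ratio Q̄_A / Q̄_B = 175.45 / 246.46 = 0.7119.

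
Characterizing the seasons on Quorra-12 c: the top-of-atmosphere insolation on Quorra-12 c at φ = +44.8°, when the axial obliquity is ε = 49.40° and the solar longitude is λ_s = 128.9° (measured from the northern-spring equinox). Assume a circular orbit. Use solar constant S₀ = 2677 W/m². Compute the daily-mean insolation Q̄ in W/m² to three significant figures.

Q̄ ≈ 1.18e+03 W/m²

Solar declination: sin δ = sin ε · sin λ_s = sin 49.40° × sin 128.9° = 0.59090, so δ = +36.221°.
cos H₀ = −tan(+44.8°) tan(+36.221°) = -0.7273, H₀ = 2.3852 rad.
Bracket: H₀ sin φ sin δ + cos φ cos δ sin H₀ = 2.3852×0.70463×0.59090 + 0.70957×0.80675×0.68627 = 0.993116 + 0.392852 = 1.385968.
Q̄ = (S₀/π) × [bracket] = (2677/π) × 1.385968 = 1181 W/m².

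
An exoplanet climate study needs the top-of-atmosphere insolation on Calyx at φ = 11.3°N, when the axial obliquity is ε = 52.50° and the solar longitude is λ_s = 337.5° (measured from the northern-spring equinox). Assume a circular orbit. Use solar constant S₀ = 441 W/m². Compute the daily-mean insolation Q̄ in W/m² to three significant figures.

Solar declination: sin δ = sin ε · sin λ_s = sin 52.50° × sin 337.5° = -0.30360, so δ = -17.674°.
cos H₀ = −tan(+11.3°) tan(-17.674°) = 0.0637, H₀ = 1.5071 rad.
Bracket: H₀ sin φ sin δ + cos φ cos δ sin H₀ = 1.5071×0.19595×-0.30360 + 0.98061×0.95280×0.99797 = -0.089658 + 0.932429 = 0.842771.
Q̄ = (S₀/π) × [bracket] = (441/π) × 0.842771 = 118.3 W/m².

Q̄ ≈ 118 W/m²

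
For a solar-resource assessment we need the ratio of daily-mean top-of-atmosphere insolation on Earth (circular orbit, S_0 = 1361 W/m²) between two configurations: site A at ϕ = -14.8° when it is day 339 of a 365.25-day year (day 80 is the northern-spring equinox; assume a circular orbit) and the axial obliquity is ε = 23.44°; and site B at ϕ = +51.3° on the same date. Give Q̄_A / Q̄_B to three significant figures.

Q̄_A / Q̄_B ≈ 5.67

— Configuration A (ϕ=-14.8°):
Solar longitude: L_s = 360° × (339 − 80)/365.25 = 255.277°.
sin δ = sin 23.44° × sin 255.277° = -0.38473, so δ = -22.627°.
cos h₀ = −tan(-14.8°) tan(-22.627°) = -0.1101, h₀ = 1.6811 rad.
Bracket: h₀ sin ϕ sin δ + cos ϕ cos δ sin h₀ = 1.6811×-0.25545×-0.38473 + 0.96682×0.92303×0.99392 = 0.165217 + 0.886978 = 1.052195.
Q̄ = (S_0/π) × [bracket] = (1361/π) × 1.052195 = 455.83 W/m².
— Configuration B (ϕ=+51.3°):
cos h₀ = −tan(+51.3°) tan(-22.627°) = 0.5203, h₀ = 1.0236 rad.
Bracket: h₀ sin ϕ sin δ + cos ϕ cos δ sin h₀ = 1.0236×0.78043×-0.38473 + 0.62524×0.92303×0.85401 = -0.307341 + 0.492862 = 0.185521.
Q̄ = (S_0/π) × [bracket] = (1361/π) × 0.185521 = 80.371 W/m².
Ratio Q̄_A / Q̄_B = 455.83 / 80.371 = 5.672.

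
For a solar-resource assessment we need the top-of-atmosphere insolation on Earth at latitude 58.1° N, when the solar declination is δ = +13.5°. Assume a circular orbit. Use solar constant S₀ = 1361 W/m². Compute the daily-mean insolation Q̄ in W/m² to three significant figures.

Q̄ ≈ 374 W/m²

cos H₀ = −tan(+58.1°) tan(+13.500°) = -0.3857, H₀ = 1.9668 rad.
Bracket: H₀ sin φ sin δ + cos φ cos δ sin H₀ = 1.9668×0.84897×0.23345 + 0.52844×0.97237×0.92262 = 0.389804 + 0.474078 = 0.863882.
Q̄ = (S₀/π) × [bracket] = (1361/π) × 0.863882 = 374.3 W/m².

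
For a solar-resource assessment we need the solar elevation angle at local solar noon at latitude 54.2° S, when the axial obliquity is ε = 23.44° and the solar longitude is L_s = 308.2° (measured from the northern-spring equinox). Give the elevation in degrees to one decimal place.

Solar declination: sin δ = sin ε · sin L_s = sin 23.44° × sin 308.2° = -0.31260, so δ = -18.216°.
At local noon the hour angle is zero, so the zenith angle equals |ϕ − δ| = |-54.2° − (-18.216°)| = 35.984°.
Elevation = 90° − 35.984° = 54.0°.

54.0°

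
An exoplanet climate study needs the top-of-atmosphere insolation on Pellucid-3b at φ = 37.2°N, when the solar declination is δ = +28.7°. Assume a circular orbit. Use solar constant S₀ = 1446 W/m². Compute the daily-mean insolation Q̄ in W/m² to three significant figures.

Q̄ ≈ 560 W/m²

cos H₀ = −tan(+37.2°) tan(+28.700°) = -0.4156, H₀ = 1.9994 rad.
Bracket: H₀ sin φ sin δ + cos φ cos δ sin H₀ = 1.9994×0.60460×0.48022 + 0.79653×0.87715×0.90956 = 0.580508 + 0.635488 = 1.215996.
Q̄ = (S₀/π) × [bracket] = (1446/π) × 1.215996 = 559.7 W/m².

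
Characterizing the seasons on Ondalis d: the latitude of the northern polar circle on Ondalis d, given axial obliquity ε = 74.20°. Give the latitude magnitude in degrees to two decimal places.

15.80°

The polar circle is the lowest latitude that experiences at least one full rotation of continuous daylight at the northern-summer solstice; it lies at |φ| = 90° − ε = 90° − 74.20° = 15.80°.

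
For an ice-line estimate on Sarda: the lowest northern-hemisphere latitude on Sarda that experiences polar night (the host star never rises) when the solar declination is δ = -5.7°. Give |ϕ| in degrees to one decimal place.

Polar night requires cos h₀ = −tan ϕ tan δ ≥ 1, i.e. tan ϕ tan δ ≤ −1.
The boundary is |tan ϕ| · |tan δ| = 1, so |ϕ| = 90° − |δ| = 90° − 5.7° = 84.3° in the northern hemisphere.

|ϕ| = 84.3°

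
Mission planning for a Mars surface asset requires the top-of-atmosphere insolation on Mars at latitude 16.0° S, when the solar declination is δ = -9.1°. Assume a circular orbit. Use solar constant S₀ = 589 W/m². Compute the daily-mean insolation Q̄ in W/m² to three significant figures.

cos H₀ = −tan(-16.0°) tan(-9.100°) = -0.0459, H₀ = 1.6167 rad.
Bracket: H₀ sin φ sin δ + cos φ cos δ sin H₀ = 1.6167×-0.27564×-0.15816 + 0.96126×0.98741×0.99894 = 0.070480 + 0.948152 = 1.018632.
Q̄ = (S₀/π) × [bracket] = (589/π) × 1.018632 = 191.0 W/m².

Q̄ ≈ 191 W/m²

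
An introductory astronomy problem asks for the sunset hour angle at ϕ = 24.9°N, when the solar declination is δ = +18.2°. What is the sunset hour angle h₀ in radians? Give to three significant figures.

cos h₀ = −tan ϕ · tan δ = −tan(+24.9°) × tan(+18.200°) = -0.1526, so h₀ = 1.7240 rad = 98.78°.

h₀ = 1.72 rad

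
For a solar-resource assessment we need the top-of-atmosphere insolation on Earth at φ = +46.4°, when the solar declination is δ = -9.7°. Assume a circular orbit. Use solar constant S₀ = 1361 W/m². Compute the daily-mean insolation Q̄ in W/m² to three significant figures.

cos H₀ = −tan(+46.4°) tan(-9.700°) = 0.1795, H₀ = 1.3903 rad.
Bracket: H₀ sin φ sin δ + cos φ cos δ sin H₀ = 1.3903×0.72417×-0.16849 + 0.68962×0.98570×0.98376 = -0.169638 + 0.668719 = 0.499081.
Q̄ = (S₀/π) × [bracket] = (1361/π) × 0.499081 = 216.2 W/m².

Q̄ ≈ 216 W/m²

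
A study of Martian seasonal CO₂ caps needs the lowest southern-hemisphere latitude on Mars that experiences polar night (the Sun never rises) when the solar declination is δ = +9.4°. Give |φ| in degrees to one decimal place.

|φ| = 80.6°

Polar night requires cos H₀ = −tan φ tan δ ≥ 1, i.e. tan φ tan δ ≤ −1.
The boundary is |tan φ| · |tan δ| = 1, so |φ| = 90° − |δ| = 90° − 9.4° = 80.6° in the southern hemisphere.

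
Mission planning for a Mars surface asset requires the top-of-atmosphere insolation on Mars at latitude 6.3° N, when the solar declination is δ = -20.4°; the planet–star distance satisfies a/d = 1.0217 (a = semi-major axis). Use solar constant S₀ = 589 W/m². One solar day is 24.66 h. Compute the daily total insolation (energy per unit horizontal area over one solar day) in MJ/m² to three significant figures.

cos H₀ = −tan(+6.3°) tan(-20.400°) = 0.0411, H₀ = 1.5297 rad.
Bracket: H₀ sin φ sin δ + cos φ cos δ sin H₀ = 1.5297×0.10973×-0.34857 + 0.99396×0.93728×0.99916 = -0.058509 + 0.930836 = 0.872327.
Inverse-square distance factor (a/d)² = 1.0217² = 1.043871.
Q̄ = (S₀/π) × 1.043871 × [bracket] = (589/π) × 1.043871 × 0.872327 = 170.72 W/m².
Daily total = Q̄ × 24.66 h × 3600 s/h = 170.72 × 24.66 × 3600 / 10⁶ = 15.16 MJ/m².

15.2 MJ/m²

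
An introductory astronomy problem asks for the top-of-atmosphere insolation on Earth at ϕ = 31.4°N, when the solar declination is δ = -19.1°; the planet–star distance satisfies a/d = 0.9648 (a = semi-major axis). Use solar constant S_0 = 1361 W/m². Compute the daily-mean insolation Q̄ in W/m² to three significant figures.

cos h₀ = −tan(+31.4°) tan(-19.100°) = 0.2114, h₀ = 1.3578 rad.
Bracket: h₀ sin ϕ sin δ + cos ϕ cos δ sin h₀ = 1.3578×0.52101×-0.32722 + 0.85355×0.94495×0.97741 = -0.231484 + 0.788342 = 0.556858.
Inverse-square distance factor (a/d)² = 0.9648² = 0.930839.
Q̄ = (S_0/π) × 0.930839 × [bracket] = (1361/π) × 0.930839 × 0.556858 = 224.6 W/m².

Q̄ ≈ 225 W/m²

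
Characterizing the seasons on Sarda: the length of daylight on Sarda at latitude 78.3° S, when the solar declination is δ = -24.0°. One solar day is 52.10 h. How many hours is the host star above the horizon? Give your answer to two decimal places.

52.10 h

Sunrise equation: cos H₀ = −tan φ · tan δ = -2.1499 ≤ −1, so the host star never sets (polar day) and H₀ = π.
Daylight = 2H₀/(2π) × 52.10 h = (3.1416/π) × 52.10 = 52.10 h.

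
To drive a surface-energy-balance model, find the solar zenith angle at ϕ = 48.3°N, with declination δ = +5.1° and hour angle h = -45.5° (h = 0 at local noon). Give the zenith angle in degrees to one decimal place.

cos θ_z = sin ϕ sin δ + cos ϕ cos δ cos h = 0.066372 + 0.464420 = 0.530792.
θ_z = arccos(0.530792) = 57.9°.

θ_z = 57.9°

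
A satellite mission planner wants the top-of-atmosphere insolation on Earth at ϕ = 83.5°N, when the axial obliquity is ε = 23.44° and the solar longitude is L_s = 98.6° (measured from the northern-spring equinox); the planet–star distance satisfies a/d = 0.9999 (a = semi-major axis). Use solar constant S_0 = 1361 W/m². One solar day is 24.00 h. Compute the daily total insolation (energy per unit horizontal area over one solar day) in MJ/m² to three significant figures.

Solar declination: sin δ = sin ε · sin L_s = sin 23.44° × sin 98.6° = 0.39332, so δ = +23.161°.
cos h₀ = −tan(+83.5°) tan(+23.161°) = -3.7547 ≤ −1 ⇒ polar day, h₀ = π.
Bracket: h₀ sin ϕ sin δ + cos ϕ cos δ sin h₀ = 3.1416×0.99357×0.39332 + 0.11320×0.91940×0.00000 = 1.227709 + 0.000000 = 1.227709.
Inverse-square distance factor (a/d)² = 0.9999² = 0.999800.
Q̄ = (S_0/π) × 0.999800 × [bracket] = (1361/π) × 0.999800 × 1.227709 = 531.76 W/m².
Daily total = Q̄ × 24.00 h × 3600 s/h = 531.76 × 24.00 × 3600 / 10⁶ = 45.94 MJ/m².

45.9 MJ/m²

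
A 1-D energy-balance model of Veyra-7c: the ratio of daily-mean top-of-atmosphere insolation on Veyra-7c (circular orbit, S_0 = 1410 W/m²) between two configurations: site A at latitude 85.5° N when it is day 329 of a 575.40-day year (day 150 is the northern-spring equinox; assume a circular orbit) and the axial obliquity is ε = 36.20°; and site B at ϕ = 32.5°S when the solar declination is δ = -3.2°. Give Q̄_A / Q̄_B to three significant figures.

Q̄_A / Q̄_B ≈ 1.93

— Configuration A (ϕ=+85.5°):
Solar longitude: L_s = 360° × (329 − 150)/575.40 = 111.992°.
sin δ = sin 36.20° × sin 111.992° = 0.54763, so δ = +33.205°.
cos h₀ = −tan(+85.5°) tan(+33.205°) = -8.3162 ≤ −1 ⇒ polar day, h₀ = π.
Bracket: h₀ sin ϕ sin δ + cos ϕ cos δ sin h₀ = 3.1416×0.99692×0.54763 + 0.07846×0.83672×0.00000 = 1.715135 + 0.000000 = 1.715135.
Q̄ = (S_0/π) × [bracket] = (1410/π) × 1.715135 = 769.78 W/m².
— Configuration B (ϕ=-32.5°):
cos h₀ = −tan(-32.5°) tan(-3.200°) = -0.0356, h₀ = 1.6064 rad.
Bracket: h₀ sin ϕ sin δ + cos ϕ cos δ sin h₀ = 1.6064×-0.53730×-0.05582 + 0.84339×0.99844×0.99937 = 0.048179 + 0.841544 = 0.889723.
Q̄ = (S_0/π) × [bracket] = (1410/π) × 0.889723 = 399.32 W/m².
Ratio Q̄_A / Q̄_B = 769.78 / 399.32 = 1.928.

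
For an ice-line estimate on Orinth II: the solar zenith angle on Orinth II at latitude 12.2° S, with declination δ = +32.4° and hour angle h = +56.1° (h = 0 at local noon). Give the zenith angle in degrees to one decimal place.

θ_z = 69.7°

cos θ_z = sin φ sin δ + cos φ cos δ cos h = -0.113233 + 0.460284 = 0.347051.
θ_z = arccos(0.347051) = 69.7°.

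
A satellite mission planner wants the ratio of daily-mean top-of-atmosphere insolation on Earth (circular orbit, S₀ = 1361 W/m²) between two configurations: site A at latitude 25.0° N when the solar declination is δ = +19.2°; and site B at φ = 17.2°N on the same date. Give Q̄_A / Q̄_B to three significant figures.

— Configuration A (φ=+25.0°):
cos H₀ = −tan(+25.0°) tan(+19.200°) = -0.1624, H₀ = 1.7339 rad.
Bracket: H₀ sin φ sin δ + cos φ cos δ sin H₀ = 1.7339×0.42262×0.32887 + 0.90631×0.94438×0.98673 = 0.240990 + 0.844543 = 1.085533.
Q̄ = (S₀/π) × [bracket] = (1361/π) × 1.085533 = 470.27 W/m².
— Configuration B (φ=+17.2°):
cos H₀ = −tan(+17.2°) tan(+19.200°) = -0.1078, H₀ = 1.6788 rad.
Bracket: H₀ sin φ sin δ + cos φ cos δ sin H₀ = 1.6788×0.29571×0.32887 + 0.95528×0.94438×0.99417 = 0.163264 + 0.896888 = 1.060152.
Q̄ = (S₀/π) × [bracket] = (1361/π) × 1.060152 = 459.28 W/m².
Ratio Q̄_A / Q̄_B = 470.27 / 459.28 = 1.024.

Q̄_A / Q̄_B ≈ 1.02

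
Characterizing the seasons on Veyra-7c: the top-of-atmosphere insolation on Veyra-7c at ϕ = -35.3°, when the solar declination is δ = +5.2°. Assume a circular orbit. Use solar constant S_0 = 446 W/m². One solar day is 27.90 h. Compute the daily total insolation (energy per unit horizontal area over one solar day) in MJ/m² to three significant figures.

cos h₀ = −tan(-35.3°) tan(+5.200°) = 0.0644, h₀ = 1.5063 rad.
Bracket: h₀ sin ϕ sin δ + cos ϕ cos δ sin h₀ = 1.5063×-0.57786×0.09063 + 0.81614×0.99588×0.99792 = -0.078887 + 0.811087 = 0.732200.
Q̄ = (S_0/π) × [bracket] = (446/π) × 0.732200 = 103.95 W/m².
Daily total = Q̄ × 27.90 h × 3600 s/h = 103.95 × 27.90 × 3600 / 10⁶ = 10.44 MJ/m².

10.4 MJ/m²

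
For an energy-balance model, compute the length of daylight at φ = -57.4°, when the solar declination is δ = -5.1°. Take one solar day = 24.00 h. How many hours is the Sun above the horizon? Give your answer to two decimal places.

cos H₀ = −tan φ · tan δ = −tan(-57.4°) × tan(-5.100°) = -0.1396, so H₀ = 1.7108 rad = 98.02°.
Daylight = 2H₀/(2π) × 24.00 h = (1.7108/π) × 24.00 = 13.07 h.

13.07 h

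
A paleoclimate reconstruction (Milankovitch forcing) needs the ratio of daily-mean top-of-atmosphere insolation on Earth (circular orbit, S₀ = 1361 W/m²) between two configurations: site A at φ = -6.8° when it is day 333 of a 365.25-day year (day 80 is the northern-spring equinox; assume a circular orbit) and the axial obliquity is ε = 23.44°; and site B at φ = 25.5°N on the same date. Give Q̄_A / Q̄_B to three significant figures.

— Configuration A (φ=-6.8°):
Solar longitude: λ_s = 360° × (333 − 80)/365.25 = 249.363°.
sin δ = sin 23.44° × sin 249.363° = -0.37226, so δ = -21.855°.
cos H₀ = −tan(-6.8°) tan(-21.855°) = -0.0478, H₀ = 1.6186 rad.
Bracket: H₀ sin φ sin δ + cos φ cos δ sin H₀ = 1.6186×-0.11840×-0.37226 + 0.99297×0.92813×0.99886 = 0.071341 + 0.920555 = 0.991896.
Q̄ = (S₀/π) × [bracket] = (1361/π) × 0.991896 = 429.71 W/m².
— Configuration B (φ=+25.5°):
cos H₀ = −tan(+25.5°) tan(-21.855°) = 0.1913, H₀ = 1.3783 rad.
Bracket: H₀ sin φ sin δ + cos φ cos δ sin H₀ = 1.3783×0.43051×-0.37226 + 0.90259×0.92813×0.98153 = -0.220889 + 0.822248 = 0.601359.
Q̄ = (S₀/π) × [bracket] = (1361/π) × 0.601359 = 260.52 W/m².
Ratio Q̄_A / Q̄_B = 429.71 / 260.52 = 1.649.

Q̄_A / Q̄_B ≈ 1.65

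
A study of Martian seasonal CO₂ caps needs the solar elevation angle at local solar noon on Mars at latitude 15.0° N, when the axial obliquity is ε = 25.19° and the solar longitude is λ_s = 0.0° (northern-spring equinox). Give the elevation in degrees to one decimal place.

75.0°

Solar declination: sin δ = sin ε · sin λ_s = sin 25.19° × sin 0.0° = 0.00000, so δ = +0.000°.
At local noon the hour angle is zero, so the zenith angle equals |φ − δ| = |+15.0° − (+0.000°)| = 15.000°.
Elevation = 90° − 15.000° = 75.0°.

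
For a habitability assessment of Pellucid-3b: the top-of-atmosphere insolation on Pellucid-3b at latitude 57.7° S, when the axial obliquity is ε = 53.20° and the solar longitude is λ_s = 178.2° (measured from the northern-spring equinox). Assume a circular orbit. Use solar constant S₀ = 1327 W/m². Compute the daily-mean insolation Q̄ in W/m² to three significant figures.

Q̄ ≈ 212 W/m²

Solar declination: sin δ = sin ε · sin λ_s = sin 53.20° × sin 178.2° = 0.02515, so δ = +1.441°.
cos H₀ = −tan(-57.7°) tan(+1.441°) = 0.0398, H₀ = 1.5310 rad.
Bracket: H₀ sin φ sin δ + cos φ cos δ sin H₀ = 1.5310×-0.84526×0.02515 + 0.53435×0.99968×0.99921 = -0.032546 + 0.533757 = 0.501211.
Q̄ = (S₀/π) × [bracket] = (1327/π) × 0.501211 = 211.7 W/m².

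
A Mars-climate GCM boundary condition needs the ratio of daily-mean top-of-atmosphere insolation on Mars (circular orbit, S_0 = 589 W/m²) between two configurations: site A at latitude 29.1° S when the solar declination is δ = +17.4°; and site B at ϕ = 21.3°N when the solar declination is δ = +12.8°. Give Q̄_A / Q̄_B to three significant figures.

Q̄_A / Q̄_B ≈ 0.595

— Configuration A (ϕ=-29.1°):
cos h₀ = −tan(-29.1°) tan(+17.400°) = 0.1744, h₀ = 1.3955 rad.
Bracket: h₀ sin ϕ sin δ + cos ϕ cos δ sin h₀ = 1.3955×-0.48634×0.29904 + 0.87377×0.95424×0.98467 = -0.202955 + 0.821004 = 0.618049.
Q̄ = (S_0/π) × [bracket] = (589/π) × 0.618049 = 115.87 W/m².
— Configuration B (ϕ=+21.3°):
cos h₀ = −tan(+21.3°) tan(+12.800°) = -0.0886, h₀ = 1.6595 rad.
Bracket: h₀ sin ϕ sin δ + cos ϕ cos δ sin h₀ = 1.6595×0.36325×0.22155 + 0.93169×0.97515×0.99607 = 0.133553 + 0.904967 = 1.038520.
Q̄ = (S_0/π) × [bracket] = (589/π) × 1.038520 = 194.71 W/m².
Ratio Q̄_A / Q̄_B = 115.87 / 194.71 = 0.5951.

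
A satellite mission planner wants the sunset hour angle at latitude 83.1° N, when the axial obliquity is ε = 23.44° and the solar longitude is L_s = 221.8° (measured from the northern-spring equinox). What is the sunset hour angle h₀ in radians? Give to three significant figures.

Solar declination: sin δ = sin ε · sin L_s = sin 23.44° × sin 221.8° = -0.26514, so δ = -15.375°.
cos h₀ = −tan ϕ · tan δ = 2.2723 ≥ 1, so the Sun never rises (polar night) and h₀ = 0.

h₀ = 0.00 rad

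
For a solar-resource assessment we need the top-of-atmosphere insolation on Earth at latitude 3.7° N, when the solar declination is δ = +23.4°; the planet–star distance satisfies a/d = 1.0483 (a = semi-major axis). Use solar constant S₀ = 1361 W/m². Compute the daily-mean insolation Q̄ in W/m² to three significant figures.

cos H₀ = −tan(+3.7°) tan(+23.400°) = -0.0280, H₀ = 1.5988 rad.
Bracket: H₀ sin φ sin δ + cos φ cos δ sin H₀ = 1.5988×0.06453×0.39715 + 0.99792×0.91775×0.99961 = 0.040974 + 0.915484 = 0.956458.
Inverse-square distance factor (a/d)² = 1.0483² = 1.098933.
Q̄ = (S₀/π) × 1.098933 × [bracket] = (1361/π) × 1.098933 × 0.956458 = 455.4 W/m².

Q̄ ≈ 455 W/m²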